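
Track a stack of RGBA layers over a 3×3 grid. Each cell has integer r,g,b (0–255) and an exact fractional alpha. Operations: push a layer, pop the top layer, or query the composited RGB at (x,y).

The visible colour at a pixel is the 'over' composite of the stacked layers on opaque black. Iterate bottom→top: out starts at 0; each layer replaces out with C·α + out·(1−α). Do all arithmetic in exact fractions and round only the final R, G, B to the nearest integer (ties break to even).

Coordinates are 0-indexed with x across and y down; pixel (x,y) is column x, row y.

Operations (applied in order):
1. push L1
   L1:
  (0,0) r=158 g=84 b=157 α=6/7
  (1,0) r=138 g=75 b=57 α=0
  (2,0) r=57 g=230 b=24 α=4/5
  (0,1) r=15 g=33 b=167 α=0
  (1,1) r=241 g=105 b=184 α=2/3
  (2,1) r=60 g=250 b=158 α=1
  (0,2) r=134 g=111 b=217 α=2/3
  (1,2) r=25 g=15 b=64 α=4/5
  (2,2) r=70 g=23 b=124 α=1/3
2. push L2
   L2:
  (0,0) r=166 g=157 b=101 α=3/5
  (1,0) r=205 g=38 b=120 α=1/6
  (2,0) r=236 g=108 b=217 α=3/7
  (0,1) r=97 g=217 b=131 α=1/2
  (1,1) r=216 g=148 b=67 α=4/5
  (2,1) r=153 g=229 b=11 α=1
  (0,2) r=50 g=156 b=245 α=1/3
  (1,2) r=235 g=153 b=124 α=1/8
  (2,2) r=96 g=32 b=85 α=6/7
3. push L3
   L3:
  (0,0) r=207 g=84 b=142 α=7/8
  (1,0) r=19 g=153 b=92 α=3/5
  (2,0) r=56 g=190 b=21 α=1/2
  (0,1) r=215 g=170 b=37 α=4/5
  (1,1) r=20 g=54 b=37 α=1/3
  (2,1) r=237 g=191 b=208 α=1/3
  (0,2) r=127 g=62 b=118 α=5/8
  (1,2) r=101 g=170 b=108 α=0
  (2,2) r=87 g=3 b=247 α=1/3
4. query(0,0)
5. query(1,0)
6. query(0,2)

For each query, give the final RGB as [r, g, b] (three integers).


at x=0,y=0 over L1,L2,L3:
after L1 α=6/7: [948/7, 72, 942/7]
after L2 α=3/5: [5382/35, 123, 801/7]
after L3 α=7/8: [56097/280, 711/8, 7759/56]
= [200, 89, 139]

query (1,0) [L1,L2,L3] — begin 0,0,0
after L1 α=0: [0, 0, 0]
after L2 α=1/6: [205/6, 19/3, 20]
after L3 α=3/5: [376/15, 283/3, 316/5]
→ [25, 94, 63]

at x=0,y=2 over L1,L2,L3:
L1 α=2/3: [268/3, 74, 434/3]
L2 α=1/3: [686/9, 304/3, 1603/9]
L3 α=5/8: [2591/24, 307/4, 3373/24]
= [108, 77, 141]


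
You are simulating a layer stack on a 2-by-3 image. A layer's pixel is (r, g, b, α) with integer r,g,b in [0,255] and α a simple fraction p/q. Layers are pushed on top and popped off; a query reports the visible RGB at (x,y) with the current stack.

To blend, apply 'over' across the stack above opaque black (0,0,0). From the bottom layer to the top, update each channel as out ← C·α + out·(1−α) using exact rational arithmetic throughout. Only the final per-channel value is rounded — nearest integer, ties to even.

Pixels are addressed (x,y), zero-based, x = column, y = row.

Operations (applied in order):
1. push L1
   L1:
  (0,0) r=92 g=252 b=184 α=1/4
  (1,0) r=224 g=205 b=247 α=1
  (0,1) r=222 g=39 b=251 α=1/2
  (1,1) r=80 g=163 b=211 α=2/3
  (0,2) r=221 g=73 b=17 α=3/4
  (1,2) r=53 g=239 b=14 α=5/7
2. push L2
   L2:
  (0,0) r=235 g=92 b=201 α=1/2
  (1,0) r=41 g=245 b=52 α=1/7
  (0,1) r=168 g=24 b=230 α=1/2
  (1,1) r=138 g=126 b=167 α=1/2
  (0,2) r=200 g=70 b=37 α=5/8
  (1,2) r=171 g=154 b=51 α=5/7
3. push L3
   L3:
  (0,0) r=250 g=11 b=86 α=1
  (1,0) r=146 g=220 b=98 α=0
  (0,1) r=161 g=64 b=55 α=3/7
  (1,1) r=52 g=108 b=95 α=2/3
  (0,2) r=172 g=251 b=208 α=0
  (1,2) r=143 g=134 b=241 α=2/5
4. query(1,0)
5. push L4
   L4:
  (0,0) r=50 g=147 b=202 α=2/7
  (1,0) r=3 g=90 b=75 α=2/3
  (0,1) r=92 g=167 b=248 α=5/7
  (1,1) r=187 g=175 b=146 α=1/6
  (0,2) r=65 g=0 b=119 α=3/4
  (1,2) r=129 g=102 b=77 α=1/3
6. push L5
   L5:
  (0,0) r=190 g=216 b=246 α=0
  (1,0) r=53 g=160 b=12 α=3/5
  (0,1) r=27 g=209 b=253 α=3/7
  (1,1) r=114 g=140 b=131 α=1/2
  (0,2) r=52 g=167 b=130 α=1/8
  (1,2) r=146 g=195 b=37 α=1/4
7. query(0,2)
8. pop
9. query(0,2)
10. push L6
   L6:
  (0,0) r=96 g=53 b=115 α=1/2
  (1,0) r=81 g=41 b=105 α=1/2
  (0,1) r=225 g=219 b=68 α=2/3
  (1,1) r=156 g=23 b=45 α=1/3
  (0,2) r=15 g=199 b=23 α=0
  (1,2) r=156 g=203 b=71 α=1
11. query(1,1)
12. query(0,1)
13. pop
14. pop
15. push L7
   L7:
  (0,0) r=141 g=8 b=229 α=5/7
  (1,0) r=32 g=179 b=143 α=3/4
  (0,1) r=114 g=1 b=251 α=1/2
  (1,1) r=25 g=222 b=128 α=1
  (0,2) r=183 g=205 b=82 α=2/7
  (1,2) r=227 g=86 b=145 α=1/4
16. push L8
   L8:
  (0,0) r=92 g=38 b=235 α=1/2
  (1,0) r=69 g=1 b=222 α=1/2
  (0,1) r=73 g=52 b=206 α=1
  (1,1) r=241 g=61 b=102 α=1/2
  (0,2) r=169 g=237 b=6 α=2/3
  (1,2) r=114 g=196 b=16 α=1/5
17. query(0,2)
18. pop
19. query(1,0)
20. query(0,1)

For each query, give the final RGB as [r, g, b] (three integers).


query (1,0) [L1,L2,L3] — begin 0,0,0
+L1 (α=1) → [224, 205, 247]
+L2 (α=1/7) → [1385/7, 1475/7, 1534/7]
+L3 (α=0) → [1385/7, 1475/7, 1534/7]
= [198, 211, 219]

(0,2) stack=L1,L2,L3,L4,L5; from [0,0,0]:
L1 α=3/4: [663/4, 219/4, 51/4]
L2 α=5/8: [5989/32, 2057/32, 893/32]
L3 α=0: [5989/32, 2057/32, 893/32]
L4 α=3/4: [12229/128, 2057/128, 12317/128]
L5 α=1/8: [92259/1024, 35775/1024, 102859/1024]
→ [90, 35, 100]

query (0,2) [L1,L2,L3,L4] — begin 0,0,0
after L1 α=3/4: [663/4, 219/4, 51/4]
after L2 α=5/8: [5989/32, 2057/32, 893/32]
after L3 α=0: [5989/32, 2057/32, 893/32]
after L4 α=3/4: [12229/128, 2057/128, 12317/128]
→ [96, 16, 96]

query (1,1) [L1,L2,L3,L4,L6] — begin 0,0,0
L1 α=2/3: [160/3, 326/3, 422/3]
L2 α=1/2: [287/3, 352/3, 923/6]
L3 α=2/3: [599/9, 1000/9, 2063/18]
L4 α=1/6: [2339/27, 6575/54, 12943/108]
L6 α=1/3: [8890/81, 7196/81, 15373/162]
→ [110, 89, 95]

(0,1) stack=L1,L2,L3,L4,L6; from [0,0,0]:
after L1 α=1/2: [111, 39/2, 251/2]
after L2 α=1/2: [279/2, 87/4, 711/4]
after L3 α=3/7: [1041/7, 279/7, 876/7]
after L4 α=5/7: [5302/49, 6403/49, 10432/49]
after L6 α=2/3: [27352/147, 27865/147, 17096/147]
→ [186, 190, 116]

at x=0,y=2 over L1,L2,L3,L7,L8:
+L1 (α=3/4) → [663/4, 219/4, 51/4]
+L2 (α=5/8) → [5989/32, 2057/32, 893/32]
+L3 (α=0) → [5989/32, 2057/32, 893/32]
+L7 (α=2/7) → [5951/32, 23405/224, 9713/224]
+L8 (α=2/3) → [5589/32, 129581/672, 12401/672]
→ [175, 193, 18]

query (1,0) [L1,L2,L3,L7] — begin 0,0,0
L1 α=1: [224, 205, 247]
L2 α=1/7: [1385/7, 1475/7, 1534/7]
L3 α=0: [1385/7, 1475/7, 1534/7]
L7 α=3/4: [2057/28, 2617/14, 4537/28]
→ [73, 187, 162]

query (0,1) [L1,L2,L3,L7] — begin 0,0,0
L1 α=1/2: [111, 39/2, 251/2]
L2 α=1/2: [279/2, 87/4, 711/4]
L3 α=3/7: [1041/7, 279/7, 876/7]
L7 α=1/2: [1839/14, 143/7, 2633/14]
= [131, 20, 188]


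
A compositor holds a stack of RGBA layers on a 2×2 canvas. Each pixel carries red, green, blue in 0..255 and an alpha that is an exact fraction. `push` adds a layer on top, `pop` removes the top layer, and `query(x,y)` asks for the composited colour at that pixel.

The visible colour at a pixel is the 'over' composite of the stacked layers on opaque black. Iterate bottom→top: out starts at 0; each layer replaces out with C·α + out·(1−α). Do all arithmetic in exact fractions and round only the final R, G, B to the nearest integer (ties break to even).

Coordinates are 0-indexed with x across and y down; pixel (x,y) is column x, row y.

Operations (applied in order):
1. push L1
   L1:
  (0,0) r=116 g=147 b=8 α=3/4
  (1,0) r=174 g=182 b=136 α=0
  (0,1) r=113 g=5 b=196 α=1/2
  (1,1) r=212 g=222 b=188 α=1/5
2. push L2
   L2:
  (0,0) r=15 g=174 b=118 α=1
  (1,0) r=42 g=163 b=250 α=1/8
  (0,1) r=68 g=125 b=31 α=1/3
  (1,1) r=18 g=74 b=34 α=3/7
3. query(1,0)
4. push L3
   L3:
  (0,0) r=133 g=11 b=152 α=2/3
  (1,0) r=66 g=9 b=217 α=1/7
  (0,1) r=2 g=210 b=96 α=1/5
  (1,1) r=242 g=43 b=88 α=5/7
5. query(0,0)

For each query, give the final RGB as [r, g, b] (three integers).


(1,0) stack=L1,L2; from [0,0,0]:
L1 α=0: [0, 0, 0]
L2 α=1/8: [21/4, 163/8, 125/4]
rounded: [5, 20, 31]

at x=0,y=0 over L1,L2,L3:
L1 α=3/4: [87, 441/4, 6]
L2 α=1: [15, 174, 118]
L3 α=2/3: [281/3, 196/3, 422/3]
= [94, 65, 141]


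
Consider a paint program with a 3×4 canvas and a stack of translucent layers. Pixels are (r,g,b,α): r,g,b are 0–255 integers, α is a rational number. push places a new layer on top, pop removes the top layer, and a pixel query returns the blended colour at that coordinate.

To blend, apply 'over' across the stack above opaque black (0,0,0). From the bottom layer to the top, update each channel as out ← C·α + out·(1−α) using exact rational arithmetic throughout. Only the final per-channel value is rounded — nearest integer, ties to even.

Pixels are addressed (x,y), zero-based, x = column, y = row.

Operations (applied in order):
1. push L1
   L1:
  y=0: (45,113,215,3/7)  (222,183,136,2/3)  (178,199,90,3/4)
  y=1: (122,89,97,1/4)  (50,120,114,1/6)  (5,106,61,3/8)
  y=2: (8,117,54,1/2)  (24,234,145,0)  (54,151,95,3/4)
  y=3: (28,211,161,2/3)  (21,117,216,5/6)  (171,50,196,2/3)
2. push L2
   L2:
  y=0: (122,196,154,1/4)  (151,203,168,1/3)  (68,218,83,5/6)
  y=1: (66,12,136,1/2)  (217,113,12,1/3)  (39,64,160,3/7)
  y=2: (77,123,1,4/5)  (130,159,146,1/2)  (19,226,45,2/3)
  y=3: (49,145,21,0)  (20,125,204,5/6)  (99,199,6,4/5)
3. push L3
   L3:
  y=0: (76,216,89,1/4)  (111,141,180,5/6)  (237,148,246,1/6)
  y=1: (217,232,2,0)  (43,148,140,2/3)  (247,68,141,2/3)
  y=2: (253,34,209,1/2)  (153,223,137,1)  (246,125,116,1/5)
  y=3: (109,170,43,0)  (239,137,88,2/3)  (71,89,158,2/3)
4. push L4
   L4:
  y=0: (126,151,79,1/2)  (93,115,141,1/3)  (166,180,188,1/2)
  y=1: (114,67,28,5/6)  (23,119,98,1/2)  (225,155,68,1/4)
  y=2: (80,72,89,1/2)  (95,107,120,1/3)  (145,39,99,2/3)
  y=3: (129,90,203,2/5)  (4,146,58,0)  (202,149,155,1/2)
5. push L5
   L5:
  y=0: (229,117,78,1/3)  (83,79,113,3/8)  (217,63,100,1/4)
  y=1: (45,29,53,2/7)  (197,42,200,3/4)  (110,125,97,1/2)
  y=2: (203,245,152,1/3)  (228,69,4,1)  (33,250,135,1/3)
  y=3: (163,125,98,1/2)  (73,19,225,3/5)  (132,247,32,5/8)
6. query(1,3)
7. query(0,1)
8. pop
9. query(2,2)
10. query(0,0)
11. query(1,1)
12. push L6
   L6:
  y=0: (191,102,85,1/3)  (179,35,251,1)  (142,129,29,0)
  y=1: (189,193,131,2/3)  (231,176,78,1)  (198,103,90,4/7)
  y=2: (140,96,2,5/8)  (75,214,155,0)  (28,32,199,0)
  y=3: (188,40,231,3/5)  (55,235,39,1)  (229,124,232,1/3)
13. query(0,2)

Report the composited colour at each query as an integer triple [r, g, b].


(1,3) stack=L1,L2,L3,L4,L5; from [0,0,0]:
+L1 (α=5/6) → [35/2, 195/2, 180]
+L2 (α=5/6) → [235/12, 1445/12, 200]
+L3 (α=2/3) → [5971/36, 4733/36, 376/3]
+L4 (α=0) → [5971/36, 4733/36, 376/3]
+L5 (α=3/5) → [9913/90, 5759/90, 2777/15]
→ [110, 64, 185]

query (0,1) [L1,L2,L3,L4,L5] — begin 0,0,0
after L1 α=1/4: [61/2, 89/4, 97/4]
after L2 α=1/2: [193/4, 137/8, 641/8]
after L3 α=0: [193/4, 137/8, 641/8]
after L4 α=5/6: [2473/24, 939/16, 587/16]
after L5 α=2/7: [2075/24, 5623/112, 4631/112]
rounded: [86, 50, 41]

at x=2,y=2 over L1,L2,L3,L4:
after L1 α=3/4: [81/2, 453/4, 285/4]
after L2 α=2/3: [157/6, 2261/12, 215/4]
after L3 α=1/5: [1052/15, 2636/15, 331/5]
after L4 α=2/3: [5402/45, 3806/45, 1321/15]
= [120, 85, 88]

(0,0) stack=L1,L2,L3,L4; from [0,0,0]:
+L1 (α=3/7) → [135/7, 339/7, 645/7]
+L2 (α=1/4) → [1259/28, 2389/28, 3013/28]
+L3 (α=1/4) → [5905/112, 13215/112, 11531/112]
+L4 (α=1/2) → [20017/224, 30127/224, 20379/224]
→ [89, 134, 91]

at x=1,y=1 over L1,L2,L3,L4:
L1 α=1/6: [25/3, 20, 19]
L2 α=1/3: [701/9, 51, 50/3]
L3 α=2/3: [1475/27, 347/3, 890/9]
L4 α=1/2: [1048/27, 352/3, 886/9]
= [39, 117, 98]

query (0,2) [L1,L2,L3,L4,L6] — begin 0,0,0
+L1 (α=1/2) → [4, 117/2, 27]
+L2 (α=4/5) → [312/5, 1101/10, 31/5]
+L3 (α=1/2) → [1577/10, 1441/20, 538/5]
+L4 (α=1/2) → [2377/20, 2881/40, 983/10]
+L6 (α=5/8) → [21131/160, 27843/320, 3049/80]
rounded: [132, 87, 38]


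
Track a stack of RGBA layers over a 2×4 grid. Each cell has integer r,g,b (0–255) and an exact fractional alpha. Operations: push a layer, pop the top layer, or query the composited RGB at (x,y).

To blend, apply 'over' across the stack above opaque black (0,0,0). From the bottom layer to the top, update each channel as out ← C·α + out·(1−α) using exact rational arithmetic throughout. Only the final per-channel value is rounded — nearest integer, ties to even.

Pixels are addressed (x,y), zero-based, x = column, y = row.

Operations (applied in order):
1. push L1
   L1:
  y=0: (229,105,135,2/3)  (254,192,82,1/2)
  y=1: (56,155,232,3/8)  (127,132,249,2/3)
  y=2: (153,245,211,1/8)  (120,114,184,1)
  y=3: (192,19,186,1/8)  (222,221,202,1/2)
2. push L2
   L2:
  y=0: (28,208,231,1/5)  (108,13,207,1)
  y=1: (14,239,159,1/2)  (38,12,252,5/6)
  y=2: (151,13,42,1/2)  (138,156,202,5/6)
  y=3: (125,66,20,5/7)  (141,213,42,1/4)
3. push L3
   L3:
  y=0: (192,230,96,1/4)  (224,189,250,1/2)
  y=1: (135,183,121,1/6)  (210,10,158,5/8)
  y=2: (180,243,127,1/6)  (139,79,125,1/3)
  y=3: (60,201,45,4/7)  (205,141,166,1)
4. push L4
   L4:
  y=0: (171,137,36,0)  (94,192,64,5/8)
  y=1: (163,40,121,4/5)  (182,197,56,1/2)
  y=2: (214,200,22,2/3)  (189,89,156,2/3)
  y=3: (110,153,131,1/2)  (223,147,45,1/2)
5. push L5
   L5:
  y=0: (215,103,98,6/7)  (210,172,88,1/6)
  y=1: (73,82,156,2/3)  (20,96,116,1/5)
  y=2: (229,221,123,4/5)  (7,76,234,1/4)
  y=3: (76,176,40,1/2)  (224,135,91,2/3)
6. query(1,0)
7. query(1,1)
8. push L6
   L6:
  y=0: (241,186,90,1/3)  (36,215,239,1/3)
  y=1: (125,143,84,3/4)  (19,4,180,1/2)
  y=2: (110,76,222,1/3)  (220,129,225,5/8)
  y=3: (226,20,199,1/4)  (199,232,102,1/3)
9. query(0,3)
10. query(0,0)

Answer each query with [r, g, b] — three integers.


at x=1,y=0 over L1,L2,L3,L4,L5:
after L1 α=1/2: [127, 96, 41]
after L2 α=1: [108, 13, 207]
after L3 α=1/2: [166, 101, 457/2]
after L4 α=5/8: [121, 1263/8, 2011/16]
after L5 α=1/6: [815/6, 7691/48, 3821/32]
rounded: [136, 160, 119]

at x=1,y=1 over L1,L2,L3,L4,L5:
L1 α=2/3: [254/3, 88, 166]
L2 α=5/6: [412/9, 74/3, 713/3]
L3 α=5/8: [1781/12, 31/2, 1503/8]
L4 α=1/2: [3965/24, 425/4, 1951/16]
L5 α=1/5: [817/6, 521/5, 483/4]
rounded: [136, 104, 121]

query (0,3) [L1,L2,L3,L4,L5,L6] — begin 0,0,0
after L1 α=1/8: [24, 19/8, 93/4]
after L2 α=5/7: [673/7, 1339/28, 293/14]
after L3 α=4/7: [3699/49, 26529/196, 3399/98]
after L4 α=1/2: [9089/98, 56517/392, 16237/196]
after L5 α=1/2: [16537/196, 125509/784, 24077/392]
after L6 α=1/4: [93907/784, 392207/3136, 150239/1568]
= [120, 125, 96]

query (0,0) [L1,L2,L3,L4,L5,L6] — begin 0,0,0
+L1 (α=2/3) → [458/3, 70, 90]
+L2 (α=1/5) → [1916/15, 488/5, 591/5]
+L3 (α=1/4) → [719/5, 1307/10, 2253/20]
+L4 (α=0) → [719/5, 1307/10, 2253/20]
+L5 (α=6/7) → [7169/35, 7487/70, 14013/140]
+L6 (α=1/3) → [7591/35, 13997/105, 6771/70]
= [217, 133, 97]


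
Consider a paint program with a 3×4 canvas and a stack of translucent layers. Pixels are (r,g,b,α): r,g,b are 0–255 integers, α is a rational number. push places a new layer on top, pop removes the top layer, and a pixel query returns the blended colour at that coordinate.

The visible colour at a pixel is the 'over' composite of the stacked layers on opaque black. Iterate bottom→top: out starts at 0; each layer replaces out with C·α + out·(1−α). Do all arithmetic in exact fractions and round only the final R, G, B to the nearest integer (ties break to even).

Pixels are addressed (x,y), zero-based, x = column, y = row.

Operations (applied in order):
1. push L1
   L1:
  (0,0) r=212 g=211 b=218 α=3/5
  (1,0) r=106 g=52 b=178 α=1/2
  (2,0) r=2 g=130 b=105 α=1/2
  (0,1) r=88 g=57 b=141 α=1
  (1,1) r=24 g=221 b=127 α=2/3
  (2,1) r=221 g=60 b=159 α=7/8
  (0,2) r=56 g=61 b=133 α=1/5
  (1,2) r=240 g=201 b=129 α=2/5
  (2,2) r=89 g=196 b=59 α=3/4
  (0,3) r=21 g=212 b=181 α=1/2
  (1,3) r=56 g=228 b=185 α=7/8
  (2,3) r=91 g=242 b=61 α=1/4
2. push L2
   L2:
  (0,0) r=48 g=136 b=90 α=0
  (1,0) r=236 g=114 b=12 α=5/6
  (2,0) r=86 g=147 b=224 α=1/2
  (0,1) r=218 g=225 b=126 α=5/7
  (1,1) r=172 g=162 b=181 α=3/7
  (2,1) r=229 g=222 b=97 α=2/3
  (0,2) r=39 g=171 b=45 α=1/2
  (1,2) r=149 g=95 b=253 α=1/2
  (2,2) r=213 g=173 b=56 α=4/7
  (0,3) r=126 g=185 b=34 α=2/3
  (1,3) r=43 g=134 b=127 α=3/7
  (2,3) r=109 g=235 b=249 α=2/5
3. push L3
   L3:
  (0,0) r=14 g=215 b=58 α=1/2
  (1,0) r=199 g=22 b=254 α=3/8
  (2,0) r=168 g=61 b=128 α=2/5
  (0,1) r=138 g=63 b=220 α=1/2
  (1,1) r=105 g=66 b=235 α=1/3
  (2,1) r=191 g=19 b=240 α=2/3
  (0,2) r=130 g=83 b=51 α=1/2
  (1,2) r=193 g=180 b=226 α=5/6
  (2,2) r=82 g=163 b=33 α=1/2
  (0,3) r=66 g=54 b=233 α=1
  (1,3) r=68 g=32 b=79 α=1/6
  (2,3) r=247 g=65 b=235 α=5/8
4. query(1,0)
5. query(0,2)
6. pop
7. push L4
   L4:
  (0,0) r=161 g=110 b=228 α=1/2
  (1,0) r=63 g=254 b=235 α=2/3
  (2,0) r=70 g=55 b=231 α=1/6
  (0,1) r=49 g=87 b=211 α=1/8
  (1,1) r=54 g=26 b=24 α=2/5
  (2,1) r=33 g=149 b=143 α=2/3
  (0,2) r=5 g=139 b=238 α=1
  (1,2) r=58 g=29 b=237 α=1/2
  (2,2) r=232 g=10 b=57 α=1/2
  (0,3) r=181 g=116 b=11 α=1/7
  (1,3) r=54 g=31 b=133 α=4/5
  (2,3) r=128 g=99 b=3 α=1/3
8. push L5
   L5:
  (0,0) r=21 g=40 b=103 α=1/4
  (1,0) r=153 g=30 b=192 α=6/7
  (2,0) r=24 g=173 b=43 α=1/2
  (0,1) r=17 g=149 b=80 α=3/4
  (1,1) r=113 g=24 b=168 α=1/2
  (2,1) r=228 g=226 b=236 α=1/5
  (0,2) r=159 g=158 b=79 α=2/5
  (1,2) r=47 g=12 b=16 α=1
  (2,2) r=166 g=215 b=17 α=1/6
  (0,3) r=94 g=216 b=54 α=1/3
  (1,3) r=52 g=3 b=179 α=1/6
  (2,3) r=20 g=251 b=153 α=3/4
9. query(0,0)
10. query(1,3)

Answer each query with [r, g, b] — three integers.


at x=1,y=0 over L1,L2,L3:
+L1 (α=1/2) → [53, 26, 89]
+L2 (α=5/6) → [411/2, 298/3, 149/6]
+L3 (α=3/8) → [3249/16, 211/3, 5317/48]
= [203, 70, 111]

at x=0,y=2 over L1,L2,L3:
L1 α=1/5: [56/5, 61/5, 133/5]
L2 α=1/2: [251/10, 458/5, 179/5]
L3 α=1/2: [1551/20, 873/10, 217/5]
rounded: [78, 87, 43]

query (0,0) [L1,L2,L4,L5] — begin 0,0,0
after L1 α=3/5: [636/5, 633/5, 654/5]
after L2 α=0: [636/5, 633/5, 654/5]
after L4 α=1/2: [1441/10, 1183/10, 897/5]
after L5 α=1/4: [4533/40, 3949/40, 1603/10]
= [113, 99, 160]

(1,3) stack=L1,L2,L4,L5; from [0,0,0]:
L1 α=7/8: [49, 399/2, 1295/8]
L2 α=3/7: [325/7, 1200/7, 2057/14]
L4 α=4/5: [1837/35, 2068/35, 1901/14]
L5 α=1/6: [2201/42, 2089/42, 12011/84]
→ [52, 50, 143]


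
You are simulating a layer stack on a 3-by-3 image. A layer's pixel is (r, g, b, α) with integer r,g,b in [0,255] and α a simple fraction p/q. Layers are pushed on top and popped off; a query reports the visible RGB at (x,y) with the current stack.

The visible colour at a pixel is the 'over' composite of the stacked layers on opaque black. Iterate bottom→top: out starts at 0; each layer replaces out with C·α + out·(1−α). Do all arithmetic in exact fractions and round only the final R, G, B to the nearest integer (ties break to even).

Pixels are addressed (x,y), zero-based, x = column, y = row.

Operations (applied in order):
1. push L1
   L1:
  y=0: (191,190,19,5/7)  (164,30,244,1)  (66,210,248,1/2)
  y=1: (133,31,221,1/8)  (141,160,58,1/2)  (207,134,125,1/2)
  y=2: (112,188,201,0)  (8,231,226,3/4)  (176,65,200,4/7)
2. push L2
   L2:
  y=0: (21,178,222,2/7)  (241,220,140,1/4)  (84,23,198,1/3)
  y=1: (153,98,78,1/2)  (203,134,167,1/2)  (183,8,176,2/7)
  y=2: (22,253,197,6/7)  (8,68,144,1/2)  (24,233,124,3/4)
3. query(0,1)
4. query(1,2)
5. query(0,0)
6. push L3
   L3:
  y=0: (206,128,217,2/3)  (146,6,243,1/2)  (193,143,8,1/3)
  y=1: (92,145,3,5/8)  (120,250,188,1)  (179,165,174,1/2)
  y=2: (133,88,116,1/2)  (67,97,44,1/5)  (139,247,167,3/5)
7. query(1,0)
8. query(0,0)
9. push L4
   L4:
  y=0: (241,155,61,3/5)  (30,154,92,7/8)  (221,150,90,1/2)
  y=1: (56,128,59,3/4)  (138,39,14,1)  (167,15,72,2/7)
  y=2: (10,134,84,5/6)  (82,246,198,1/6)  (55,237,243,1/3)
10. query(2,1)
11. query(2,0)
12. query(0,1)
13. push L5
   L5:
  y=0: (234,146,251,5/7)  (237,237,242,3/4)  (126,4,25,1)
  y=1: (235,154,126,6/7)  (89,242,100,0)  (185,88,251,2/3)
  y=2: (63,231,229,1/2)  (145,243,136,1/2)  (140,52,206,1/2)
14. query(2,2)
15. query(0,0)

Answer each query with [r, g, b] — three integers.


at x=0,y=1 over L1,L2:
after L1 α=1/8: [133/8, 31/8, 221/8]
after L2 α=1/2: [1357/16, 815/16, 845/16]
= [85, 51, 53]

(1,2) stack=L1,L2; from [0,0,0]:
L1 α=3/4: [6, 693/4, 339/2]
L2 α=1/2: [7, 965/8, 627/4]
→ [7, 121, 157]

at x=0,y=0 over L1,L2:
+L1 (α=5/7) → [955/7, 950/7, 95/7]
+L2 (α=2/7) → [5069/49, 7242/49, 3583/49]
→ [103, 148, 73]

(1,0) stack=L1,L2,L3; from [0,0,0]:
after L1 α=1: [164, 30, 244]
after L2 α=1/4: [733/4, 155/2, 218]
after L3 α=1/2: [1317/8, 167/4, 461/2]
= [165, 42, 230]

query (0,0) [L1,L2,L3] — begin 0,0,0
after L1 α=5/7: [955/7, 950/7, 95/7]
after L2 α=2/7: [5069/49, 7242/49, 3583/49]
after L3 α=2/3: [8419/49, 19786/147, 8283/49]
→ [172, 135, 169]

query (2,1) [L1,L2,L3,L4] — begin 0,0,0
+L1 (α=1/2) → [207/2, 67, 125/2]
+L2 (α=2/7) → [1767/14, 351/7, 1329/14]
+L3 (α=1/2) → [4273/28, 753/7, 3765/28]
+L4 (α=2/7) → [30717/196, 3975/49, 22857/196]
→ [157, 81, 117]

at x=2,y=0 over L1,L2,L3,L4:
L1 α=1/2: [33, 105, 124]
L2 α=1/3: [50, 233/3, 446/3]
L3 α=1/3: [293/3, 895/9, 916/9]
L4 α=1/2: [478/3, 2245/18, 863/9]
→ [159, 125, 96]

(0,1) stack=L1,L2,L3,L4; from [0,0,0]:
L1 α=1/8: [133/8, 31/8, 221/8]
L2 α=1/2: [1357/16, 815/16, 845/16]
L3 α=5/8: [11431/128, 14045/128, 2775/128]
L4 α=3/4: [32935/512, 63197/512, 25431/512]
rounded: [64, 123, 50]

at x=2,y=2 over L1,L2,L3,L4,L5:
L1 α=4/7: [704/7, 260/7, 800/7]
L2 α=3/4: [302/7, 5153/28, 851/7]
L3 α=3/5: [3523/35, 15527/70, 5209/35]
L4 α=1/3: [8971/105, 23822/105, 18923/105]
L5 α=1/2: [23671/210, 14641/105, 40553/210]
rounded: [113, 139, 193]

query (0,0) [L1,L2,L3,L4,L5] — begin 0,0,0
L1 α=5/7: [955/7, 950/7, 95/7]
L2 α=2/7: [5069/49, 7242/49, 3583/49]
L3 α=2/3: [8419/49, 19786/147, 8283/49]
L4 α=3/5: [10453/49, 107927/735, 25533/245]
L5 α=5/7: [78236/343, 752404/5145, 358541/1715]
= [228, 146, 209]


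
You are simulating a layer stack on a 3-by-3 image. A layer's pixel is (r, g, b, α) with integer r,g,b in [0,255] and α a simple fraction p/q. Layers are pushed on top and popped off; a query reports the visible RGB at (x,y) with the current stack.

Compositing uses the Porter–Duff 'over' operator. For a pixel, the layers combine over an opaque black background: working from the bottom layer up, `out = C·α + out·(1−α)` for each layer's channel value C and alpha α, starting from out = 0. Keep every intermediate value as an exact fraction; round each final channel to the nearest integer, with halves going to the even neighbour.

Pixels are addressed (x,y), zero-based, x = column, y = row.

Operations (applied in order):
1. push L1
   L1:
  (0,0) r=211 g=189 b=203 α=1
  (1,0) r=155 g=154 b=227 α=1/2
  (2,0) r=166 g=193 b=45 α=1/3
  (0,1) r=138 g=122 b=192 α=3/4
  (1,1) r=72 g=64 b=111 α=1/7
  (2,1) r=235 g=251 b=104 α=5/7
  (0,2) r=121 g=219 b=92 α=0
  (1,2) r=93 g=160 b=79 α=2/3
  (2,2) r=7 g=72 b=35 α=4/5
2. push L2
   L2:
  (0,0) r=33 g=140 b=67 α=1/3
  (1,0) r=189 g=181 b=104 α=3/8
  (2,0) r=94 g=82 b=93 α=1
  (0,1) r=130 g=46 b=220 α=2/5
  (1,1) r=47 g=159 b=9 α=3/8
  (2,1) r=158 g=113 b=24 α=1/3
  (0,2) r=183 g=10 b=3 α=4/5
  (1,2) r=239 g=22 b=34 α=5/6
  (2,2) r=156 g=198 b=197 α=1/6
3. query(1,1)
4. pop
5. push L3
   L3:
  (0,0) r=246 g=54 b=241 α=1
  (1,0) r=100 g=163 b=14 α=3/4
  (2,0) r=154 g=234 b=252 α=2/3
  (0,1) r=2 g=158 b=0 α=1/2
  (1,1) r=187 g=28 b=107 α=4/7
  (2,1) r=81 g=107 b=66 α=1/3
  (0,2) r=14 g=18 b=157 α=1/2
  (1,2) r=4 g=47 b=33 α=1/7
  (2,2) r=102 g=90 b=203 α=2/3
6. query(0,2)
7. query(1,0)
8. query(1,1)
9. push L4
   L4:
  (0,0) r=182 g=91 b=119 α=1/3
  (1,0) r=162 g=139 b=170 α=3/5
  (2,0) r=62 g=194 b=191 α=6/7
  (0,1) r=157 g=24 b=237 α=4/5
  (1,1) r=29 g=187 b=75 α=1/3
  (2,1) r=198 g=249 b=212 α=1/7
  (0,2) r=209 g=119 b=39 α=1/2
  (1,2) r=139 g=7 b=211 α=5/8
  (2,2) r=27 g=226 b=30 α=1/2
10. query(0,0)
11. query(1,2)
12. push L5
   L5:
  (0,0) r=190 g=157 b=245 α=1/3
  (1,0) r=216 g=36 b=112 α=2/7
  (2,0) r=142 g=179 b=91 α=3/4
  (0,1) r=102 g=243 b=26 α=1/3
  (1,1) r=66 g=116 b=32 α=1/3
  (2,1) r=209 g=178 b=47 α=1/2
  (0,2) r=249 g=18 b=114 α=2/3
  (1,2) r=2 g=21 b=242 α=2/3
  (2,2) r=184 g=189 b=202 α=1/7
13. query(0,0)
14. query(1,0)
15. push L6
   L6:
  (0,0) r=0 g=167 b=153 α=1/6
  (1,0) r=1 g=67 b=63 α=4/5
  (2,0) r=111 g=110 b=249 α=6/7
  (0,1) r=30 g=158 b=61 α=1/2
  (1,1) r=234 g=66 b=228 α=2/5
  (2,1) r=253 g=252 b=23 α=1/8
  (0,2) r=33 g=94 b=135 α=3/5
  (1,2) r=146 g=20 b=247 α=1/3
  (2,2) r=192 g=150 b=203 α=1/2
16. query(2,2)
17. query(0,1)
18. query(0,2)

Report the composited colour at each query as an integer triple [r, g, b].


(1,1) stack=L1,L2; from [0,0,0]:
after L1 α=1/7: [72/7, 64/7, 111/7]
after L2 α=3/8: [1347/56, 3659/56, 93/7]
rounded: [24, 65, 13]

query (0,2) [L1,L3] — begin 0,0,0
+L1 (α=0) → [0, 0, 0]
+L3 (α=1/2) → [7, 9, 157/2]
→ [7, 9, 78]

query (1,0) [L1,L3] — begin 0,0,0
after L1 α=1/2: [155/2, 77, 227/2]
after L3 α=3/4: [755/8, 283/2, 311/8]
→ [94, 142, 39]

query (1,1) [L1,L3] — begin 0,0,0
after L1 α=1/7: [72/7, 64/7, 111/7]
after L3 α=4/7: [5452/49, 976/49, 3329/49]
→ [111, 20, 68]

(0,0) stack=L1,L3,L4; from [0,0,0]:
L1 α=1: [211, 189, 203]
L3 α=1: [246, 54, 241]
L4 α=1/3: [674/3, 199/3, 601/3]
→ [225, 66, 200]

query (1,2) [L1,L3,L4] — begin 0,0,0
+L1 (α=2/3) → [62, 320/3, 158/3]
+L3 (α=1/7) → [376/7, 687/7, 349/7]
+L4 (α=5/8) → [5993/56, 1153/28, 1054/7]
= [107, 41, 151]

at x=0,y=0 over L1,L3,L4,L5:
L1 α=1: [211, 189, 203]
L3 α=1: [246, 54, 241]
L4 α=1/3: [674/3, 199/3, 601/3]
L5 α=1/3: [1918/9, 869/9, 1937/9]
= [213, 97, 215]

query (1,0) [L1,L3,L4,L5] — begin 0,0,0
after L1 α=1/2: [155/2, 77, 227/2]
after L3 α=3/4: [755/8, 283/2, 311/8]
after L4 α=3/5: [2699/20, 140, 2351/20]
after L5 α=2/7: [4427/28, 772/7, 3247/28]
→ [158, 110, 116]

query (2,2) [L1,L3,L4,L5,L6] — begin 0,0,0
L1 α=4/5: [28/5, 288/5, 28]
L3 α=2/3: [1048/15, 396/5, 434/3]
L4 α=1/2: [1453/30, 763/5, 262/3]
L5 α=1/7: [339/5, 789/5, 726/7]
L6 α=1/2: [1299/10, 1539/10, 2147/14]
→ [130, 154, 153]

query (0,1) [L1,L3,L4,L5,L6] — begin 0,0,0
+L1 (α=3/4) → [207/2, 183/2, 144]
+L3 (α=1/2) → [211/4, 499/4, 72]
+L4 (α=4/5) → [2723/20, 883/20, 204]
+L5 (α=1/3) → [3743/30, 3313/30, 434/3]
+L6 (α=1/2) → [4643/60, 8053/60, 617/6]
= [77, 134, 103]

query (0,2) [L1,L3,L4,L5,L6] — begin 0,0,0
+L1 (α=0) → [0, 0, 0]
+L3 (α=1/2) → [7, 9, 157/2]
+L4 (α=1/2) → [108, 64, 235/4]
+L5 (α=2/3) → [202, 100/3, 1147/12]
+L6 (α=3/5) → [503/5, 1046/15, 3577/30]
= [101, 70, 119]


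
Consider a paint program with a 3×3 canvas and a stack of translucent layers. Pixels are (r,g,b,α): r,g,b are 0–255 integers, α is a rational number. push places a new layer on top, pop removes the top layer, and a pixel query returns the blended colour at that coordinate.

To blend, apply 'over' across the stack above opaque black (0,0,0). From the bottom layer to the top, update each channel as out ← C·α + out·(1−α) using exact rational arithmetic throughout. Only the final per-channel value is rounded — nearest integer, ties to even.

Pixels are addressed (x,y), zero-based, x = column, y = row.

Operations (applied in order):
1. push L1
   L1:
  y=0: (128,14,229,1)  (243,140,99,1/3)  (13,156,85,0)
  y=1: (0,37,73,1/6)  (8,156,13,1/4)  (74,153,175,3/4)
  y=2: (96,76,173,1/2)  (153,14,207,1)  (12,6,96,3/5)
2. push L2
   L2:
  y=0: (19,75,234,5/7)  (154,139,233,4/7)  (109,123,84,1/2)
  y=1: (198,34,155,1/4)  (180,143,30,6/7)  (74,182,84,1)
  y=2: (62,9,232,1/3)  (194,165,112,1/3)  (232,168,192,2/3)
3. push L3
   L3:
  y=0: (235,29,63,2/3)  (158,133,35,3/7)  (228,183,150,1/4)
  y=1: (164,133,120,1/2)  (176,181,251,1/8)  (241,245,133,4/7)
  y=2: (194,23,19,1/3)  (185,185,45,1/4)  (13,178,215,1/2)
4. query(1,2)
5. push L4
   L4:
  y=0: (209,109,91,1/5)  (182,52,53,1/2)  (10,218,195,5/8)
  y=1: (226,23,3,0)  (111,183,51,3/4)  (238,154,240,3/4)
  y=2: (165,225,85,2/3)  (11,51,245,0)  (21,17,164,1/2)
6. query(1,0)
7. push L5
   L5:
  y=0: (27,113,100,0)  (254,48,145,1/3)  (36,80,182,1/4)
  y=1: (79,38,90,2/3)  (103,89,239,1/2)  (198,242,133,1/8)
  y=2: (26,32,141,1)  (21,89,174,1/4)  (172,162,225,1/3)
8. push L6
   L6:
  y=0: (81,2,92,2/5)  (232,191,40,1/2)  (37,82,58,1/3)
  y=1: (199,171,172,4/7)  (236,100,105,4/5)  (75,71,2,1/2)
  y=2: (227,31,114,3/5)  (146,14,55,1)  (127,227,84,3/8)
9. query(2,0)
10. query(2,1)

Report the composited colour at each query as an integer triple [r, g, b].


query (1,2) [L1,L2,L3] — begin 0,0,0
+L1 (α=1) → [153, 14, 207]
+L2 (α=1/3) → [500/3, 193/3, 526/3]
+L3 (α=1/4) → [685/4, 189/2, 571/4]
= [171, 94, 143]

query (1,0) [L1,L2,L3,L4] — begin 0,0,0
after L1 α=1/3: [81, 140/3, 33]
after L2 α=4/7: [859/7, 696/7, 1031/7]
after L3 α=3/7: [6754/49, 5577/49, 4859/49]
after L4 α=1/2: [7836/49, 8125/98, 3728/49]
→ [160, 83, 76]

at x=2,y=0 over L1,L2,L3,L4,L5,L6:
L1 α=0: [0, 0, 0]
L2 α=1/2: [109/2, 123/2, 42]
L3 α=1/4: [783/8, 735/8, 69]
L4 α=5/8: [2749/64, 10925/64, 591/4]
L5 α=1/4: [10551/256, 37895/256, 2501/16]
L6 α=1/3: [15287/384, 48391/384, 2965/24]
rounded: [40, 126, 124]

at x=2,y=1 over L1,L2,L3,L4,L5,L6:
after L1 α=3/4: [111/2, 459/4, 525/4]
after L2 α=1: [74, 182, 84]
after L3 α=4/7: [1186/7, 218, 112]
after L4 α=3/4: [1546/7, 170, 208]
after L5 α=1/8: [218, 179, 1589/8]
after L6 α=1/2: [293/2, 125, 1605/16]
rounded: [146, 125, 100]


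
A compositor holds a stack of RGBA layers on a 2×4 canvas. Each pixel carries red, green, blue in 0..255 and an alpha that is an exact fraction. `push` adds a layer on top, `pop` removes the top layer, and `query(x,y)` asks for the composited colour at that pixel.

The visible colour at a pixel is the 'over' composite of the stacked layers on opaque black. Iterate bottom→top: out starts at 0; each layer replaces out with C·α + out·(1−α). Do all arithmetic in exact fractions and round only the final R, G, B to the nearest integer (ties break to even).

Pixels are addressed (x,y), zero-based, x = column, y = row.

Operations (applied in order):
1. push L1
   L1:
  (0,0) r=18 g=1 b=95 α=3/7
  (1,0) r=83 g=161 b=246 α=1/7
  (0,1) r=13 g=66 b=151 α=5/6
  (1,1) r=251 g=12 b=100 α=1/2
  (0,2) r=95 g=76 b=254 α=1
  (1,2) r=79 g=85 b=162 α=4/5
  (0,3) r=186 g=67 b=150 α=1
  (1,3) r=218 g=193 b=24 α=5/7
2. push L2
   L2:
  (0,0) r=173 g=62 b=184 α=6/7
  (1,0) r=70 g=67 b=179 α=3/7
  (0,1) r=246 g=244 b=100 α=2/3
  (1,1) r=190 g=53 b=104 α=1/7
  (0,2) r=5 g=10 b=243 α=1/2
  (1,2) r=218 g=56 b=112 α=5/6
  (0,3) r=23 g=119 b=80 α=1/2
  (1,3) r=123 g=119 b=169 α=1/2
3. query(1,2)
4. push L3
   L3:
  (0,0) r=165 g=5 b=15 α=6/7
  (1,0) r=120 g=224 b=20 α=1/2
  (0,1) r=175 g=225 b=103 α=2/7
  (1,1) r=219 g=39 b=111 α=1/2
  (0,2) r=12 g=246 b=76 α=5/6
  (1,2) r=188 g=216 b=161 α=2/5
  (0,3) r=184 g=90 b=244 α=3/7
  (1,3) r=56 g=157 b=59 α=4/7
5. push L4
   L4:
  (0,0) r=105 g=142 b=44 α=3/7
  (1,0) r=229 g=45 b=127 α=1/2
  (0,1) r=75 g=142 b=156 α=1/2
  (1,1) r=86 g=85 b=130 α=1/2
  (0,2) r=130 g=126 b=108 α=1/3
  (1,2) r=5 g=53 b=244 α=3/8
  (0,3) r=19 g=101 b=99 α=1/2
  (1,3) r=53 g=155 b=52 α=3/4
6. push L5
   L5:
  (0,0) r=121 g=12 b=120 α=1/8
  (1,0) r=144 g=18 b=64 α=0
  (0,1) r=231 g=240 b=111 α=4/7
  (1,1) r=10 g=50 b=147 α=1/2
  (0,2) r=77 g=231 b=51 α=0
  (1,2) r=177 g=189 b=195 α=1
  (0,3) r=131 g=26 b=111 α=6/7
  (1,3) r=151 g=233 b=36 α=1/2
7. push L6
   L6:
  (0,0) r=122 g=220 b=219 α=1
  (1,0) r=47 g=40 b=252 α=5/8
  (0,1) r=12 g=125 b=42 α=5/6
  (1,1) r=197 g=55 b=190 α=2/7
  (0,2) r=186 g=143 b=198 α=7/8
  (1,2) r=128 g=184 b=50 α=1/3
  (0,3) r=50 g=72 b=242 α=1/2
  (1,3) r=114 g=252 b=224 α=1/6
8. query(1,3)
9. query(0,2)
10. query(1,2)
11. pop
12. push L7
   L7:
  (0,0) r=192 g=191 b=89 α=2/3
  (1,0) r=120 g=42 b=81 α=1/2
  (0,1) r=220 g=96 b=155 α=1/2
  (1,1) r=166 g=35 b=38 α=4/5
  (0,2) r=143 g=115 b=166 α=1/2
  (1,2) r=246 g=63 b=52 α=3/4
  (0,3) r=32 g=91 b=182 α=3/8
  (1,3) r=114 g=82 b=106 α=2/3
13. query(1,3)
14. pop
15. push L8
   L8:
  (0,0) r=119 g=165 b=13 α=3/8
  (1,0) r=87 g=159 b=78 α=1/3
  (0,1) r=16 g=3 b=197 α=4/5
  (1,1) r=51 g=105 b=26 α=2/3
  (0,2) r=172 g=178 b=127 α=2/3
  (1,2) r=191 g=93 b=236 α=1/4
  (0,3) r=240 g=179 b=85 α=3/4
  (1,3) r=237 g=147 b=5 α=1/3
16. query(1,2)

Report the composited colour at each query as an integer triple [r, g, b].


query (1,2) [L1,L2] — begin 0,0,0
after L1 α=4/5: [316/5, 68, 648/5]
after L2 α=5/6: [961/5, 58, 1724/15]
→ [192, 58, 115]

at x=1,y=3 over L1,L2,L3,L4,L5,L6:
after L1 α=5/7: [1090/7, 965/7, 120/7]
after L2 α=1/2: [1951/14, 899/7, 1303/14]
after L3 α=4/7: [8989/98, 7093/49, 7213/98]
after L4 α=3/4: [24571/392, 14939/98, 22501/392]
after L5 α=1/2: [83763/784, 37773/196, 36613/784]
after L6 α=1/6: [169397/1568, 79419/392, 358681/4704]
rounded: [108, 203, 76]

at x=0,y=2 over L1,L2,L3,L4,L5,L6:
L1 α=1: [95, 76, 254]
L2 α=1/2: [50, 43, 497/2]
L3 α=5/6: [55/3, 1273/6, 419/4]
L4 α=1/3: [500/9, 1651/9, 635/6]
L5 α=0: [500/9, 1651/9, 635/6]
L6 α=7/8: [6109/36, 2665/18, 8951/48]
→ [170, 148, 186]

at x=1,y=2 over L1,L2,L3,L4,L5,L6:
after L1 α=4/5: [316/5, 68, 648/5]
after L2 α=5/6: [961/5, 58, 1724/15]
after L3 α=2/5: [4763/25, 606/5, 3334/25]
after L4 α=3/8: [2419/20, 765/8, 3497/20]
after L5 α=1: [177, 189, 195]
after L6 α=1/3: [482/3, 562/3, 440/3]
→ [161, 187, 147]

(1,3) stack=L1,L2,L3,L4,L5,L7; from [0,0,0]:
after L1 α=5/7: [1090/7, 965/7, 120/7]
after L2 α=1/2: [1951/14, 899/7, 1303/14]
after L3 α=4/7: [8989/98, 7093/49, 7213/98]
after L4 α=3/4: [24571/392, 14939/98, 22501/392]
after L5 α=1/2: [83763/784, 37773/196, 36613/784]
after L7 α=2/3: [87505/784, 69917/588, 67607/784]
→ [112, 119, 86]

query (1,2) [L1,L2,L3,L4,L5,L8] — begin 0,0,0
after L1 α=4/5: [316/5, 68, 648/5]
after L2 α=5/6: [961/5, 58, 1724/15]
after L3 α=2/5: [4763/25, 606/5, 3334/25]
after L4 α=3/8: [2419/20, 765/8, 3497/20]
after L5 α=1: [177, 189, 195]
after L8 α=1/4: [361/2, 165, 821/4]
rounded: [180, 165, 205]


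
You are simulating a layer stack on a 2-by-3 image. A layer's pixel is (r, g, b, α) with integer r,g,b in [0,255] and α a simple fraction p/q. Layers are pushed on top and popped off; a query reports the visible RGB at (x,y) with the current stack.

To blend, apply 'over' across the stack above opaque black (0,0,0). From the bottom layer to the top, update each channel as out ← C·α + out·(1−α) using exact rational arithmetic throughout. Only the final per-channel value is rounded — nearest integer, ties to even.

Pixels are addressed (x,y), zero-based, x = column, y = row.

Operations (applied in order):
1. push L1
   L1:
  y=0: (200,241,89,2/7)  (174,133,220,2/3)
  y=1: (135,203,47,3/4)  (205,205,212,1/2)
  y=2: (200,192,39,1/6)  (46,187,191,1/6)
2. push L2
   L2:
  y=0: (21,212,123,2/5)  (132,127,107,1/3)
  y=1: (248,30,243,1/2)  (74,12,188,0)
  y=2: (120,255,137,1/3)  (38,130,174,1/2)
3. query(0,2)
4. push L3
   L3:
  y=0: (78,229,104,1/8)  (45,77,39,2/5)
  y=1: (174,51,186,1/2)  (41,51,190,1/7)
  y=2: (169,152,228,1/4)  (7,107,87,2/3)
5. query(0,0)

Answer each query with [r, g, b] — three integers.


at x=0,y=2 over L1,L2:
+L1 (α=1/6) → [100/3, 32, 13/2]
+L2 (α=1/3) → [560/9, 319/3, 50]
rounded: [62, 106, 50]

at x=0,y=0 over L1,L2,L3:
+L1 (α=2/7) → [400/7, 482/7, 178/7]
+L2 (α=2/5) → [1494/35, 4414/35, 2256/35]
+L3 (α=1/8) → [471/10, 5559/40, 347/5]
= [47, 139, 69]


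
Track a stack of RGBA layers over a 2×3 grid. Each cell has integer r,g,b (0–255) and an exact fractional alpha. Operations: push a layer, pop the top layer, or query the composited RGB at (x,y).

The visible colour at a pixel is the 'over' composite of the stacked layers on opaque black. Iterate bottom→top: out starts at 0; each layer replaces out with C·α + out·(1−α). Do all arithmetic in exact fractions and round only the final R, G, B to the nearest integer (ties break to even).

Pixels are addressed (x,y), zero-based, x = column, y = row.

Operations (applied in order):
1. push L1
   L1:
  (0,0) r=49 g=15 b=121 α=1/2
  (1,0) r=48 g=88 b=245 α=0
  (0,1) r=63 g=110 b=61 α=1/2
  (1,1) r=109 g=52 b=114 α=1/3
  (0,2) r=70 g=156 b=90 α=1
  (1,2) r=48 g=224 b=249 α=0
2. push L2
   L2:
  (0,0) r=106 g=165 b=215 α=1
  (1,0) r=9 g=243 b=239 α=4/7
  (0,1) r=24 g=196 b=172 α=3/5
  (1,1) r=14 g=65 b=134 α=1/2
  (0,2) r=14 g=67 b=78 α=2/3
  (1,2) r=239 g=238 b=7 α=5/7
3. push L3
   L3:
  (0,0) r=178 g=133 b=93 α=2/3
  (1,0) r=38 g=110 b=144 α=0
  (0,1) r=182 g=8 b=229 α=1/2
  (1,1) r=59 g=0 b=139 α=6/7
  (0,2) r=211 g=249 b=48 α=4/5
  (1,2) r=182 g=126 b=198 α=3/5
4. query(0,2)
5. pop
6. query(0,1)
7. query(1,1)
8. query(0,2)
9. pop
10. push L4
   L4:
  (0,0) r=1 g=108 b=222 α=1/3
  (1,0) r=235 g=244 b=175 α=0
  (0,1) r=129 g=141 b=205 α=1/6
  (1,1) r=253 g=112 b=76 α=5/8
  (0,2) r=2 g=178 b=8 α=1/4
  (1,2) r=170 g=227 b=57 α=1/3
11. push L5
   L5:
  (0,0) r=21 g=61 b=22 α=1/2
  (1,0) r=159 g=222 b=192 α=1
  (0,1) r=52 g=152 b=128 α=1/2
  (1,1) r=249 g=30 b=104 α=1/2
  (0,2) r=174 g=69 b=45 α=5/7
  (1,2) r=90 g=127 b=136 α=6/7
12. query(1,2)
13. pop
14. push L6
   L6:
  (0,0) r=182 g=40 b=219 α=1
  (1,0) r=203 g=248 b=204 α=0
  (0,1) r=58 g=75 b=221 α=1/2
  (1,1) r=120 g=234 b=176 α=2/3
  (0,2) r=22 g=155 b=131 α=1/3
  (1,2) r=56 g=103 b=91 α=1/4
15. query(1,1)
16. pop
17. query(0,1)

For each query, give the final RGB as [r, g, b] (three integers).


(0,2) stack=L1,L2,L3; from [0,0,0]:
L1 α=1: [70, 156, 90]
L2 α=2/3: [98/3, 290/3, 82]
L3 α=4/5: [526/3, 3278/15, 274/5]
= [175, 219, 55]

at x=0,y=1 over L1,L2:
+L1 (α=1/2) → [63/2, 55, 61/2]
+L2 (α=3/5) → [27, 698/5, 577/5]
rounded: [27, 140, 115]

at x=1,y=1 over L1,L2:
after L1 α=1/3: [109/3, 52/3, 38]
after L2 α=1/2: [151/6, 247/6, 86]
→ [25, 41, 86]

(0,2) stack=L1,L2; from [0,0,0]:
+L1 (α=1) → [70, 156, 90]
+L2 (α=2/3) → [98/3, 290/3, 82]
rounded: [33, 97, 82]

query (1,2) [L1,L4,L5] — begin 0,0,0
after L1 α=0: [0, 0, 0]
after L4 α=1/3: [170/3, 227/3, 19]
after L5 α=6/7: [1790/21, 359/3, 835/7]
rounded: [85, 120, 119]

(1,1) stack=L1,L4,L6; from [0,0,0]:
L1 α=1/3: [109/3, 52/3, 38]
L4 α=5/8: [687/4, 153/2, 247/4]
L6 α=2/3: [549/4, 363/2, 1655/12]
rounded: [137, 182, 138]

query (0,1) [L1,L4] — begin 0,0,0
after L1 α=1/2: [63/2, 55, 61/2]
after L4 α=1/6: [191/4, 208/3, 715/12]
= [48, 69, 60]


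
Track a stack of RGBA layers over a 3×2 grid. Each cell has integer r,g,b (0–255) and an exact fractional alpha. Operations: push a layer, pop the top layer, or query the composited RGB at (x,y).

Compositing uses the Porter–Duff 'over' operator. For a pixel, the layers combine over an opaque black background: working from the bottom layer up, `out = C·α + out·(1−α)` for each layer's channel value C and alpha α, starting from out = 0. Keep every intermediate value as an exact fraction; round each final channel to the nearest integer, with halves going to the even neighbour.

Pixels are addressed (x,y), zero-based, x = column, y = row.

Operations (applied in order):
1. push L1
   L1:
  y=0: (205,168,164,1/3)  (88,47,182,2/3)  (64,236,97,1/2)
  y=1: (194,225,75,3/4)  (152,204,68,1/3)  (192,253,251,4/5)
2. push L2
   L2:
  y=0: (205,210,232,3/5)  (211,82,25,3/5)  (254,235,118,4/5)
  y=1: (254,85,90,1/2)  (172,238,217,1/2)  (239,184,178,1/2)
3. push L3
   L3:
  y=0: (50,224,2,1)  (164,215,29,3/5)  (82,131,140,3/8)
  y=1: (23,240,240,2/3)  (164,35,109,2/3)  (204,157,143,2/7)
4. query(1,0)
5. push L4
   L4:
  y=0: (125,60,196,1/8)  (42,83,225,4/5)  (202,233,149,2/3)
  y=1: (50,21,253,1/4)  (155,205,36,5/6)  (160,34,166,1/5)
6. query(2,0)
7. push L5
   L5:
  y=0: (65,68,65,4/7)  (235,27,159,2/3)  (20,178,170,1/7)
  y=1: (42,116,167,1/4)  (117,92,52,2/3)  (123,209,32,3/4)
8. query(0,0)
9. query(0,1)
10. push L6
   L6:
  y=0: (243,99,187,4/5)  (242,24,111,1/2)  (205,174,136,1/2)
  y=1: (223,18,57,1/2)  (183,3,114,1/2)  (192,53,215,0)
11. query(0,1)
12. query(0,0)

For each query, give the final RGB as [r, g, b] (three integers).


at x=1,y=0 over L1,L2,L3:
after L1 α=2/3: [176/3, 94/3, 364/3]
after L2 α=3/5: [2251/15, 926/15, 953/15]
after L3 α=3/5: [11882/75, 11527/75, 3211/75]
→ [158, 154, 43]

(2,0) stack=L1,L2,L3,L4; from [0,0,0]:
after L1 α=1/2: [32, 118, 97/2]
after L2 α=4/5: [1048/5, 1058/5, 1041/10]
after L3 α=3/8: [647/4, 1451/8, 1881/16]
after L4 α=2/3: [2263/12, 5179/24, 6649/48]
→ [189, 216, 139]

at x=0,y=0 over L1,L2,L3,L4,L5:
L1 α=1/3: [205/3, 56, 164/3]
L2 α=3/5: [451/3, 742/5, 2416/15]
L3 α=1: [50, 224, 2]
L4 α=1/8: [475/8, 407/2, 105/4]
L5 α=4/7: [3505/56, 1765/14, 1355/28]
→ [63, 126, 48]

at x=0,y=1 over L1,L2,L3,L4,L5:
+L1 (α=3/4) → [291/2, 675/4, 225/4]
+L2 (α=1/2) → [799/4, 1015/8, 585/8]
+L3 (α=2/3) → [983/12, 4855/24, 1475/8]
+L4 (α=1/4) → [1183/16, 5023/32, 6449/32]
+L5 (α=1/4) → [4221/64, 18781/128, 24691/128]
= [66, 147, 193]

at x=0,y=1 over L1,L2,L3,L4,L5,L6:
after L1 α=3/4: [291/2, 675/4, 225/4]
after L2 α=1/2: [799/4, 1015/8, 585/8]
after L3 α=2/3: [983/12, 4855/24, 1475/8]
after L4 α=1/4: [1183/16, 5023/32, 6449/32]
after L5 α=1/4: [4221/64, 18781/128, 24691/128]
after L6 α=1/2: [18493/128, 21085/256, 31987/256]
→ [144, 82, 125]

at x=0,y=0 over L1,L2,L3,L4,L5,L6:
L1 α=1/3: [205/3, 56, 164/3]
L2 α=3/5: [451/3, 742/5, 2416/15]
L3 α=1: [50, 224, 2]
L4 α=1/8: [475/8, 407/2, 105/4]
L5 α=4/7: [3505/56, 1765/14, 1355/28]
L6 α=4/5: [57937/280, 7309/70, 22299/140]
= [207, 104, 159]
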